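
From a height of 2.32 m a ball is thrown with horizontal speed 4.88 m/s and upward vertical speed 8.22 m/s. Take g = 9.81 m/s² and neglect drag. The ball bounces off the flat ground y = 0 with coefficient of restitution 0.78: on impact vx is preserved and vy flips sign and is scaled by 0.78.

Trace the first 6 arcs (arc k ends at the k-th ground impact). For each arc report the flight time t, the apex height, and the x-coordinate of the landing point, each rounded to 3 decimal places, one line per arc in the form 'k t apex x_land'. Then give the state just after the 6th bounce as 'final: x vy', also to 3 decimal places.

1 1.922 5.764 9.379
2 1.691 3.507 17.631
3 1.319 2.133 24.068
4 1.029 1.298 29.089
5 0.803 0.790 33.005
6 0.626 0.480 36.060
final: 36.060 2.395

Arc 1: start y=2.320, vy=8.220 → t=1.922, apex=5.764, x_land=9.379, impact vy=-10.634
  bounce: vy ← 0.78·10.634 = 8.295
Arc 2: start y=0.000, vy=8.295 → t=1.691, apex=3.507, x_land=17.631, impact vy=-8.295
  bounce: vy ← 0.78·8.295 = 6.470
Arc 3: start y=0.000, vy=6.470 → t=1.319, apex=2.133, x_land=24.068, impact vy=-6.470
  bounce: vy ← 0.78·6.470 = 5.046
Arc 4: start y=0.000, vy=5.046 → t=1.029, apex=1.298, x_land=29.089, impact vy=-5.046
  bounce: vy ← 0.78·5.046 = 3.936
Arc 5: start y=0.000, vy=3.936 → t=0.803, apex=0.790, x_land=33.005, impact vy=-3.936
  bounce: vy ← 0.78·3.936 = 3.070
Arc 6: start y=0.000, vy=3.070 → t=0.626, apex=0.480, x_land=36.060, impact vy=-3.070
  bounce: vy ← 0.78·3.070 = 2.395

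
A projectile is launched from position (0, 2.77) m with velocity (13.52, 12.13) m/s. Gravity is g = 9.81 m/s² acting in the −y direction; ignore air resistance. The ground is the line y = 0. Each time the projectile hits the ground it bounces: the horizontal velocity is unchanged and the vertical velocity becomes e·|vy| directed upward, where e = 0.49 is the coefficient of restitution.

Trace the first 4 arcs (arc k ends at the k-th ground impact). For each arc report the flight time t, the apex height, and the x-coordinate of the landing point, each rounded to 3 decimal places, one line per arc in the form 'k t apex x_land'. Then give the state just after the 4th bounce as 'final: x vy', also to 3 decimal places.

1 2.683 10.269 36.280
2 1.418 2.466 55.451
3 0.695 0.592 64.845
4 0.340 0.142 69.449
final: 69.449 0.818

Arc 1: start y=2.770, vy=12.130 → t=2.683, apex=10.269, x_land=36.280, impact vy=-14.195
  bounce: vy ← 0.49·14.195 = 6.955
Arc 2: start y=0.000, vy=6.955 → t=1.418, apex=2.466, x_land=55.451, impact vy=-6.955
  bounce: vy ← 0.49·6.955 = 3.408
Arc 3: start y=0.000, vy=3.408 → t=0.695, apex=0.592, x_land=64.845, impact vy=-3.408
  bounce: vy ← 0.49·3.408 = 1.670
Arc 4: start y=0.000, vy=1.670 → t=0.340, apex=0.142, x_land=69.449, impact vy=-1.670
  bounce: vy ← 0.49·1.670 = 0.818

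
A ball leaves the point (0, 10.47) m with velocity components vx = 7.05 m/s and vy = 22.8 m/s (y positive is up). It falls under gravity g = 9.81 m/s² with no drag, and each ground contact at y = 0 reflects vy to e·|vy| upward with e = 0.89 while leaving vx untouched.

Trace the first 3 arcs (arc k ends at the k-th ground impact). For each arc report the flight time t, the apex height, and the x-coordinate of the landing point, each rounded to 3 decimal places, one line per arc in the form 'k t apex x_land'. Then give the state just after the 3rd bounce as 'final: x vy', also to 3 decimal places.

Arc 1: start y=10.470, vy=22.800 → t=5.069, apex=36.965, x_land=35.739, impact vy=-26.931
  bounce: vy ← 0.89·26.931 = 23.968
Arc 2: start y=0.000, vy=23.968 → t=4.887, apex=29.280, x_land=70.189, impact vy=-23.968
  bounce: vy ← 0.89·23.968 = 21.332
Arc 3: start y=0.000, vy=21.332 → t=4.349, apex=23.193, x_land=100.849, impact vy=-21.332
  bounce: vy ← 0.89·21.332 = 18.985

1 5.069 36.965 35.739
2 4.887 29.280 70.189
3 4.349 23.193 100.849
final: 100.849 18.985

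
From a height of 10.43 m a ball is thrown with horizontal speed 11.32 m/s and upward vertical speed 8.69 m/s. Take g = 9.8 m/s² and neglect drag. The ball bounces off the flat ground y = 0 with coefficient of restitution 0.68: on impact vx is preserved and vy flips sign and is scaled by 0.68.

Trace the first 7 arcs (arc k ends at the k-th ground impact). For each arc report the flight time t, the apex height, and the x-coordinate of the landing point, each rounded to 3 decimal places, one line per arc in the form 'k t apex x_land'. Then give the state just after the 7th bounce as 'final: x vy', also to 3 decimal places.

1 2.594 14.283 29.364
2 2.322 6.604 55.649
3 1.579 3.054 73.522
4 1.074 1.412 85.676
5 0.730 0.653 93.940
6 0.496 0.302 99.560
7 0.338 0.140 103.382
final: 103.382 1.125

Arc 1: start y=10.430, vy=8.690 → t=2.594, apex=14.283, x_land=29.364, impact vy=-16.732
  bounce: vy ← 0.68·16.732 = 11.377
Arc 2: start y=0.000, vy=11.377 → t=2.322, apex=6.604, x_land=55.649, impact vy=-11.377
  bounce: vy ← 0.68·11.377 = 7.737
Arc 3: start y=0.000, vy=7.737 → t=1.579, apex=3.054, x_land=73.522, impact vy=-7.737
  bounce: vy ← 0.68·7.737 = 5.261
Arc 4: start y=0.000, vy=5.261 → t=1.074, apex=1.412, x_land=85.676, impact vy=-5.261
  bounce: vy ← 0.68·5.261 = 3.577
Arc 5: start y=0.000, vy=3.577 → t=0.730, apex=0.653, x_land=93.940, impact vy=-3.577
  bounce: vy ← 0.68·3.577 = 2.433
Arc 6: start y=0.000, vy=2.433 → t=0.496, apex=0.302, x_land=99.560, impact vy=-2.433
  bounce: vy ← 0.68·2.433 = 1.654
Arc 7: start y=0.000, vy=1.654 → t=0.338, apex=0.140, x_land=103.382, impact vy=-1.654
  bounce: vy ← 0.68·1.654 = 1.125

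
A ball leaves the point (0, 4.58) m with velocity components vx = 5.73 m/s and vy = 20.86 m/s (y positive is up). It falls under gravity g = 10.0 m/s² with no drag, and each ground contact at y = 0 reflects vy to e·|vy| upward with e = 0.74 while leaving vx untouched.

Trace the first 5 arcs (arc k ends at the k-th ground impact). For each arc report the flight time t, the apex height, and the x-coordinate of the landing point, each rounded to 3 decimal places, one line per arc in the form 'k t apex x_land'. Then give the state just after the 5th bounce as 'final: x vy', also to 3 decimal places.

1 4.381 26.337 25.104
2 3.397 14.422 44.567
3 2.514 7.898 58.970
4 1.860 4.325 69.628
5 1.376 2.368 77.515
final: 77.515 5.093

Arc 1: start y=4.580, vy=20.860 → t=4.381, apex=26.337, x_land=25.104, impact vy=-22.951
  bounce: vy ← 0.74·22.951 = 16.984
Arc 2: start y=0.000, vy=16.984 → t=3.397, apex=14.422, x_land=44.567, impact vy=-16.984
  bounce: vy ← 0.74·16.984 = 12.568
Arc 3: start y=0.000, vy=12.568 → t=2.514, apex=7.898, x_land=58.970, impact vy=-12.568
  bounce: vy ← 0.74·12.568 = 9.300
Arc 4: start y=0.000, vy=9.300 → t=1.860, apex=4.325, x_land=69.628, impact vy=-9.300
  bounce: vy ← 0.74·9.300 = 6.882
Arc 5: start y=0.000, vy=6.882 → t=1.376, apex=2.368, x_land=77.515, impact vy=-6.882
  bounce: vy ← 0.74·6.882 = 5.093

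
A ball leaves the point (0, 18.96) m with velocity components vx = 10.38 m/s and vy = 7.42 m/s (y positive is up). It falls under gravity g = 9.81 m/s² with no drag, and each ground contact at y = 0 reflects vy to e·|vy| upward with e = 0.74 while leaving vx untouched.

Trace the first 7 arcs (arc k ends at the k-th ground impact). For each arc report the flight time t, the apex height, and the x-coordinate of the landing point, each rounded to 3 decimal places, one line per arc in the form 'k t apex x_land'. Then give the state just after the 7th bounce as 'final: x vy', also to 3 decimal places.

1 2.863 21.766 29.717
2 3.118 11.919 62.079
3 2.307 6.527 86.026
4 1.707 3.574 103.748
5 1.263 1.957 116.861
6 0.935 1.072 126.565
7 0.692 0.587 133.746
final: 133.746 2.511

Arc 1: start y=18.960, vy=7.420 → t=2.863, apex=21.766, x_land=29.717, impact vy=-20.665
  bounce: vy ← 0.74·20.665 = 15.292
Arc 2: start y=0.000, vy=15.292 → t=3.118, apex=11.919, x_land=62.079, impact vy=-15.292
  bounce: vy ← 0.74·15.292 = 11.316
Arc 3: start y=0.000, vy=11.316 → t=2.307, apex=6.527, x_land=86.026, impact vy=-11.316
  bounce: vy ← 0.74·11.316 = 8.374
Arc 4: start y=0.000, vy=8.374 → t=1.707, apex=3.574, x_land=103.748, impact vy=-8.374
  bounce: vy ← 0.74·8.374 = 6.197
Arc 5: start y=0.000, vy=6.197 → t=1.263, apex=1.957, x_land=116.861, impact vy=-6.197
  bounce: vy ← 0.74·6.197 = 4.586
Arc 6: start y=0.000, vy=4.586 → t=0.935, apex=1.072, x_land=126.565, impact vy=-4.586
  bounce: vy ← 0.74·4.586 = 3.393
Arc 7: start y=0.000, vy=3.393 → t=0.692, apex=0.587, x_land=133.746, impact vy=-3.393
  bounce: vy ← 0.74·3.393 = 2.511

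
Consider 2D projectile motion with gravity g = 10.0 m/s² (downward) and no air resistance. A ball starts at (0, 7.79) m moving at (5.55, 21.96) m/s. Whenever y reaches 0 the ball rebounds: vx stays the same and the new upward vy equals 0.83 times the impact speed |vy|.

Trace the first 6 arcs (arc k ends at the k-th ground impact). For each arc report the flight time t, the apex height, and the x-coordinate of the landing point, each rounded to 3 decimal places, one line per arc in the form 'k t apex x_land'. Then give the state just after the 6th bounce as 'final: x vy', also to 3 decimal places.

1 4.722 31.902 26.207
2 4.193 21.977 49.478
3 3.480 15.140 68.794
4 2.889 10.430 84.826
5 2.398 7.185 98.132
6 1.990 4.950 109.176
final: 109.176 8.258

Arc 1: start y=7.790, vy=21.960 → t=4.722, apex=31.902, x_land=26.207, impact vy=-25.259
  bounce: vy ← 0.83·25.259 = 20.965
Arc 2: start y=0.000, vy=20.965 → t=4.193, apex=21.977, x_land=49.478, impact vy=-20.965
  bounce: vy ← 0.83·20.965 = 17.401
Arc 3: start y=0.000, vy=17.401 → t=3.480, apex=15.140, x_land=68.794, impact vy=-17.401
  bounce: vy ← 0.83·17.401 = 14.443
Arc 4: start y=0.000, vy=14.443 → t=2.889, apex=10.430, x_land=84.826, impact vy=-14.443
  bounce: vy ← 0.83·14.443 = 11.988
Arc 5: start y=0.000, vy=11.988 → t=2.398, apex=7.185, x_land=98.132, impact vy=-11.988
  bounce: vy ← 0.83·11.988 = 9.950
Arc 6: start y=0.000, vy=9.950 → t=1.990, apex=4.950, x_land=109.176, impact vy=-9.950
  bounce: vy ← 0.83·9.950 = 8.258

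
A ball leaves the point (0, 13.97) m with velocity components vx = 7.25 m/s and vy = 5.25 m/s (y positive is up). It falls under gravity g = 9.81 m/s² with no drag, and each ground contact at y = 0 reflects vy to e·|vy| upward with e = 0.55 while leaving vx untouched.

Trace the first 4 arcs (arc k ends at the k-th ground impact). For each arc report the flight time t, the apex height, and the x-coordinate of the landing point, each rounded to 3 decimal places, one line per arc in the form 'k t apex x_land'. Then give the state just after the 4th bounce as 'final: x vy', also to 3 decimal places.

1 2.306 15.375 16.716
2 1.948 4.651 30.835
3 1.071 1.407 38.601
4 0.589 0.426 42.872
final: 42.872 1.589

Arc 1: start y=13.970, vy=5.250 → t=2.306, apex=15.375, x_land=16.716, impact vy=-17.368
  bounce: vy ← 0.55·17.368 = 9.553
Arc 2: start y=0.000, vy=9.553 → t=1.948, apex=4.651, x_land=30.835, impact vy=-9.553
  bounce: vy ← 0.55·9.553 = 5.254
Arc 3: start y=0.000, vy=5.254 → t=1.071, apex=1.407, x_land=38.601, impact vy=-5.254
  bounce: vy ← 0.55·5.254 = 2.890
Arc 4: start y=0.000, vy=2.890 → t=0.589, apex=0.426, x_land=42.872, impact vy=-2.890
  bounce: vy ← 0.55·2.890 = 1.589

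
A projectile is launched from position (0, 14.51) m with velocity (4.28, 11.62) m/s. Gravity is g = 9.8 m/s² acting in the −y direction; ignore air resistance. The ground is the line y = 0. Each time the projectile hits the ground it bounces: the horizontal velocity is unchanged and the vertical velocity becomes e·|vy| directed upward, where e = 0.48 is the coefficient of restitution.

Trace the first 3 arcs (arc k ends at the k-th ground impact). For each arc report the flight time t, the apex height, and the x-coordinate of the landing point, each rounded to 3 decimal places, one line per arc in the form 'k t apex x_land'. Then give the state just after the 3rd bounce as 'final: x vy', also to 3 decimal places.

Arc 1: start y=14.510, vy=11.620 → t=3.275, apex=21.399, x_land=14.019, impact vy=-20.480
  bounce: vy ← 0.48·20.480 = 9.830
Arc 2: start y=0.000, vy=9.830 → t=2.006, apex=4.930, x_land=22.606, impact vy=-9.830
  bounce: vy ← 0.48·9.830 = 4.719
Arc 3: start y=0.000, vy=4.719 → t=0.963, apex=1.136, x_land=26.727, impact vy=-4.719
  bounce: vy ← 0.48·4.719 = 2.265

1 3.275 21.399 14.019
2 2.006 4.930 22.606
3 0.963 1.136 26.727
final: 26.727 2.265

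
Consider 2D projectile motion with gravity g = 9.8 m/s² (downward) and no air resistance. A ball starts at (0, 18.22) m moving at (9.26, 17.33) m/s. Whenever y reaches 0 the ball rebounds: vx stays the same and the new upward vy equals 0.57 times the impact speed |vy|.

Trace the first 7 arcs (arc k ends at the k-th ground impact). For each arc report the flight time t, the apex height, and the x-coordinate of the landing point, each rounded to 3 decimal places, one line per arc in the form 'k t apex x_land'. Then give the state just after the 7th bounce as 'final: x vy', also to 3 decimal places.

Arc 1: start y=18.220, vy=17.330 → t=4.385, apex=33.543, x_land=40.603, impact vy=-25.641
  bounce: vy ← 0.57·25.641 = 14.615
Arc 2: start y=0.000, vy=14.615 → t=2.983, apex=10.898, x_land=68.222, impact vy=-14.615
  bounce: vy ← 0.57·14.615 = 8.331
Arc 3: start y=0.000, vy=8.331 → t=1.700, apex=3.541, x_land=83.966, impact vy=-8.331
  bounce: vy ← 0.57·8.331 = 4.748
Arc 4: start y=0.000, vy=4.748 → t=0.969, apex=1.150, x_land=92.939, impact vy=-4.748
  bounce: vy ← 0.57·4.748 = 2.707
Arc 5: start y=0.000, vy=2.707 → t=0.552, apex=0.374, x_land=98.054, impact vy=-2.707
  bounce: vy ← 0.57·2.707 = 1.543
Arc 6: start y=0.000, vy=1.543 → t=0.315, apex=0.121, x_land=100.970, impact vy=-1.543
  bounce: vy ← 0.57·1.543 = 0.879
Arc 7: start y=0.000, vy=0.879 → t=0.179, apex=0.039, x_land=102.632, impact vy=-0.879
  bounce: vy ← 0.57·0.879 = 0.501

1 4.385 33.543 40.603
2 2.983 10.898 68.222
3 1.700 3.541 83.966
4 0.969 1.150 92.939
5 0.552 0.374 98.054
6 0.315 0.121 100.970
7 0.179 0.039 102.632
final: 102.632 0.501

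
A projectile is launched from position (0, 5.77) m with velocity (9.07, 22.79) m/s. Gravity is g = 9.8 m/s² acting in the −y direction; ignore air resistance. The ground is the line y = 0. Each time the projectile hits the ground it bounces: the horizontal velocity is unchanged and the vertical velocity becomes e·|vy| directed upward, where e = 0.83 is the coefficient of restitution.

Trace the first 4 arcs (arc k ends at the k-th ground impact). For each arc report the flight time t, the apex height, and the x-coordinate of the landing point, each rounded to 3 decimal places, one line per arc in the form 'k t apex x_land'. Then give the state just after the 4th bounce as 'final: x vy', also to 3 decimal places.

Arc 1: start y=5.770, vy=22.790 → t=4.892, apex=32.269, x_land=44.368, impact vy=-25.149
  bounce: vy ← 0.83·25.149 = 20.874
Arc 2: start y=0.000, vy=20.874 → t=4.260, apex=22.230, x_land=83.006, impact vy=-20.874
  bounce: vy ← 0.83·20.874 = 17.325
Arc 3: start y=0.000, vy=17.325 → t=3.536, apex=15.314, x_land=115.075, impact vy=-17.325
  bounce: vy ← 0.83·17.325 = 14.380
Arc 4: start y=0.000, vy=14.380 → t=2.935, apex=10.550, x_land=141.693, impact vy=-14.380
  bounce: vy ← 0.83·14.380 = 11.935

1 4.892 32.269 44.368
2 4.260 22.230 83.006
3 3.536 15.314 115.075
4 2.935 10.550 141.693
final: 141.693 11.935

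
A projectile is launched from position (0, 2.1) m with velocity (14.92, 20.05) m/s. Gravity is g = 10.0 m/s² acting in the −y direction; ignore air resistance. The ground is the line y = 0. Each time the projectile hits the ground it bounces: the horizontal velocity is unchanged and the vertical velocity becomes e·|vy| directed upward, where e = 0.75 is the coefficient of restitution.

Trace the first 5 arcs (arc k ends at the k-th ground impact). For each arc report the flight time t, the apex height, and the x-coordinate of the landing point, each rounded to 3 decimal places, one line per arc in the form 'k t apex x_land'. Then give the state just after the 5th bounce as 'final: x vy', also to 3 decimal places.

Arc 1: start y=2.100, vy=20.050 → t=4.112, apex=22.200, x_land=61.353, impact vy=-21.071
  bounce: vy ← 0.75·21.071 = 15.804
Arc 2: start y=0.000, vy=15.804 → t=3.161, apex=12.488, x_land=108.511, impact vy=-15.804
  bounce: vy ← 0.75·15.804 = 11.853
Arc 3: start y=0.000, vy=11.853 → t=2.371, apex=7.024, x_land=143.879, impact vy=-11.853
  bounce: vy ← 0.75·11.853 = 8.889
Arc 4: start y=0.000, vy=8.889 → t=1.778, apex=3.951, x_land=170.405, impact vy=-8.889
  bounce: vy ← 0.75·8.889 = 6.667
Arc 5: start y=0.000, vy=6.667 → t=1.333, apex=2.223, x_land=190.300, impact vy=-6.667
  bounce: vy ← 0.75·6.667 = 5.000

1 4.112 22.200 61.353
2 3.161 12.488 108.511
3 2.371 7.024 143.879
4 1.778 3.951 170.405
5 1.333 2.223 190.300
final: 190.300 5.000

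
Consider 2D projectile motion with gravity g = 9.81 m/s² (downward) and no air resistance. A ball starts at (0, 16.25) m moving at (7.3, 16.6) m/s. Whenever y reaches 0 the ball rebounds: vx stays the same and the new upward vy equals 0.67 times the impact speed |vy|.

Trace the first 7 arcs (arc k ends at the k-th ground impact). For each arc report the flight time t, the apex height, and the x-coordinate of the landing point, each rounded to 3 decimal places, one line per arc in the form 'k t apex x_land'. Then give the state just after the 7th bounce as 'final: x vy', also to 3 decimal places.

Arc 1: start y=16.250, vy=16.600 → t=4.177, apex=30.295, x_land=30.495, impact vy=-24.380
  bounce: vy ← 0.67·24.380 = 16.335
Arc 2: start y=0.000, vy=16.335 → t=3.330, apex=13.599, x_land=54.805, impact vy=-16.335
  bounce: vy ← 0.67·16.335 = 10.944
Arc 3: start y=0.000, vy=10.944 → t=2.231, apex=6.105, x_land=71.093, impact vy=-10.944
  bounce: vy ← 0.67·10.944 = 7.333
Arc 4: start y=0.000, vy=7.333 → t=1.495, apex=2.740, x_land=82.006, impact vy=-7.333
  bounce: vy ← 0.67·7.333 = 4.913
Arc 5: start y=0.000, vy=4.913 → t=1.002, apex=1.230, x_land=89.318, impact vy=-4.913
  bounce: vy ← 0.67·4.913 = 3.292
Arc 6: start y=0.000, vy=3.292 → t=0.671, apex=0.552, x_land=94.217, impact vy=-3.292
  bounce: vy ← 0.67·3.292 = 2.205
Arc 7: start y=0.000, vy=2.205 → t=0.450, apex=0.248, x_land=97.499, impact vy=-2.205
  bounce: vy ← 0.67·2.205 = 1.478

1 4.177 30.295 30.495
2 3.330 13.599 54.805
3 2.231 6.105 71.093
4 1.495 2.740 82.006
5 1.002 1.230 89.318
6 0.671 0.552 94.217
7 0.450 0.248 97.499
final: 97.499 1.478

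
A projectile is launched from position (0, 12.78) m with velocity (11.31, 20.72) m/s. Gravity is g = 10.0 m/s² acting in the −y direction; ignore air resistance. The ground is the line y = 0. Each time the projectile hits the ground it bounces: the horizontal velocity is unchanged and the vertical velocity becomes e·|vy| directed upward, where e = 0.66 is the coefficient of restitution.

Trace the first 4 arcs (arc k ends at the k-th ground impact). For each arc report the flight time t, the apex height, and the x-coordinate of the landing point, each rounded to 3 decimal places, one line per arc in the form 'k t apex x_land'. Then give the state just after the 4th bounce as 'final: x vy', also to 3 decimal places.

1 4.689 34.246 53.034
2 3.455 14.918 92.105
3 2.280 6.498 117.892
4 1.505 2.831 134.911
final: 134.911 4.966

Arc 1: start y=12.780, vy=20.720 → t=4.689, apex=34.246, x_land=53.034, impact vy=-26.171
  bounce: vy ← 0.66·26.171 = 17.273
Arc 2: start y=0.000, vy=17.273 → t=3.455, apex=14.918, x_land=92.105, impact vy=-17.273
  bounce: vy ← 0.66·17.273 = 11.400
Arc 3: start y=0.000, vy=11.400 → t=2.280, apex=6.498, x_land=117.892, impact vy=-11.400
  bounce: vy ← 0.66·11.400 = 7.524
Arc 4: start y=0.000, vy=7.524 → t=1.505, apex=2.831, x_land=134.911, impact vy=-7.524
  bounce: vy ← 0.66·7.524 = 4.966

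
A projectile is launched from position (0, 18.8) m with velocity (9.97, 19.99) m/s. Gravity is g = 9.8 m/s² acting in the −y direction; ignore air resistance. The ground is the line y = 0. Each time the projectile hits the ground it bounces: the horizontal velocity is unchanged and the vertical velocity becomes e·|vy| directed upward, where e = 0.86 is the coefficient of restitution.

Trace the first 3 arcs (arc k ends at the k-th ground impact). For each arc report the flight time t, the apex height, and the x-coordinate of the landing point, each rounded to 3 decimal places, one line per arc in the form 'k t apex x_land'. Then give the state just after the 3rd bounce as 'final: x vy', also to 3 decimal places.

Arc 1: start y=18.800, vy=19.990 → t=4.868, apex=39.188, x_land=48.532, impact vy=-27.714
  bounce: vy ← 0.86·27.714 = 23.834
Arc 2: start y=0.000, vy=23.834 → t=4.864, apex=28.983, x_land=97.027, impact vy=-23.834
  bounce: vy ← 0.86·23.834 = 20.497
Arc 3: start y=0.000, vy=20.497 → t=4.183, apex=21.436, x_land=138.733, impact vy=-20.497
  bounce: vy ← 0.86·20.497 = 17.628

1 4.868 39.188 48.532
2 4.864 28.983 97.027
3 4.183 21.436 138.733
final: 138.733 17.628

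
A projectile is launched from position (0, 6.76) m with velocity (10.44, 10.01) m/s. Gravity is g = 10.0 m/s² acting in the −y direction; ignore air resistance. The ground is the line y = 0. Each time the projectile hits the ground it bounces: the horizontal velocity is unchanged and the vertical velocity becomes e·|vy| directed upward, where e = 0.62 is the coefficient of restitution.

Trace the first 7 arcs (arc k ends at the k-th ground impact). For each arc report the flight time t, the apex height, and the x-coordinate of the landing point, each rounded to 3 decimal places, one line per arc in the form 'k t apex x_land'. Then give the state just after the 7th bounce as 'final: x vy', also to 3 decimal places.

Arc 1: start y=6.760, vy=10.010 → t=2.535, apex=11.770, x_land=26.468, impact vy=-15.343
  bounce: vy ← 0.62·15.343 = 9.513
Arc 2: start y=0.000, vy=9.513 → t=1.903, apex=4.524, x_land=46.330, impact vy=-9.513
  bounce: vy ← 0.62·9.513 = 5.898
Arc 3: start y=0.000, vy=5.898 → t=1.180, apex=1.739, x_land=58.645, impact vy=-5.898
  bounce: vy ← 0.62·5.898 = 3.657
Arc 4: start y=0.000, vy=3.657 → t=0.731, apex=0.669, x_land=66.280, impact vy=-3.657
  bounce: vy ← 0.62·3.657 = 2.267
Arc 5: start y=0.000, vy=2.267 → t=0.453, apex=0.257, x_land=71.014, impact vy=-2.267
  bounce: vy ← 0.62·2.267 = 1.406
Arc 6: start y=0.000, vy=1.406 → t=0.281, apex=0.099, x_land=73.948, impact vy=-1.406
  bounce: vy ← 0.62·1.406 = 0.871
Arc 7: start y=0.000, vy=0.871 → t=0.174, apex=0.038, x_land=75.768, impact vy=-0.871
  bounce: vy ← 0.62·0.871 = 0.540

1 2.535 11.770 26.468
2 1.903 4.524 46.330
3 1.180 1.739 58.645
4 0.731 0.669 66.280
5 0.453 0.257 71.014
6 0.281 0.099 73.948
7 0.174 0.038 75.768
final: 75.768 0.540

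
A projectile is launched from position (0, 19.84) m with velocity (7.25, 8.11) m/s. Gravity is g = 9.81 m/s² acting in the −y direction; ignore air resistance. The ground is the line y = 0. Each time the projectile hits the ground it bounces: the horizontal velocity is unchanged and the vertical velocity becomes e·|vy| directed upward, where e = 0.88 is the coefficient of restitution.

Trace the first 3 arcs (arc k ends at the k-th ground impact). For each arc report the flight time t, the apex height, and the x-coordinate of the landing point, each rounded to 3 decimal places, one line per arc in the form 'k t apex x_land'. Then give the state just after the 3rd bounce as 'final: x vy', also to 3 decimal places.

Arc 1: start y=19.840, vy=8.110 → t=3.001, apex=23.192, x_land=21.758, impact vy=-21.332
  bounce: vy ← 0.88·21.332 = 18.772
Arc 2: start y=0.000, vy=18.772 → t=3.827, apex=17.960, x_land=49.505, impact vy=-18.772
  bounce: vy ← 0.88·18.772 = 16.519
Arc 3: start y=0.000, vy=16.519 → t=3.368, apex=13.908, x_land=73.921, impact vy=-16.519
  bounce: vy ← 0.88·16.519 = 14.537

1 3.001 23.192 21.758
2 3.827 17.960 49.505
3 3.368 13.908 73.921
final: 73.921 14.537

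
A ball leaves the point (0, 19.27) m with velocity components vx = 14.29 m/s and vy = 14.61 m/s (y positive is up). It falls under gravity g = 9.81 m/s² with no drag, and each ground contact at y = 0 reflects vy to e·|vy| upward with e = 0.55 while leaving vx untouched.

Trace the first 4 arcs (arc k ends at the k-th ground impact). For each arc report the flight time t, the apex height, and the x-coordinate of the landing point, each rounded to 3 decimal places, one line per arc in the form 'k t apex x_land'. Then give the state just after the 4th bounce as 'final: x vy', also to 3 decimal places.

Arc 1: start y=19.270, vy=14.610 → t=3.969, apex=30.149, x_land=56.710, impact vy=-24.321
  bounce: vy ← 0.55·24.321 = 13.377
Arc 2: start y=0.000, vy=13.377 → t=2.727, apex=9.120, x_land=95.682, impact vy=-13.377
  bounce: vy ← 0.55·13.377 = 7.357
Arc 3: start y=0.000, vy=7.357 → t=1.500, apex=2.759, x_land=117.116, impact vy=-7.357
  bounce: vy ← 0.55·7.357 = 4.046
Arc 4: start y=0.000, vy=4.046 → t=0.825, apex=0.835, x_land=128.905, impact vy=-4.046
  bounce: vy ← 0.55·4.046 = 2.226

1 3.969 30.149 56.710
2 2.727 9.120 95.682
3 1.500 2.759 117.116
4 0.825 0.835 128.905
final: 128.905 2.226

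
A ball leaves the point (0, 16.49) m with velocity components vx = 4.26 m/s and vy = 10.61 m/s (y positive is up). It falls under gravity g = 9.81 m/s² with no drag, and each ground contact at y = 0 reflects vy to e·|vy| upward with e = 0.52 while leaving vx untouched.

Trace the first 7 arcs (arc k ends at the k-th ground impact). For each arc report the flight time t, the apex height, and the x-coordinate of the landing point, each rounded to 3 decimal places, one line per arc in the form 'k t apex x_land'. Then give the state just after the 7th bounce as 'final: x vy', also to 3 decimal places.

1 3.210 22.228 13.676
2 2.214 6.010 23.107
3 1.151 1.625 28.011
4 0.599 0.439 30.562
5 0.311 0.119 31.888
6 0.162 0.032 32.577
7 0.084 0.009 32.936
final: 32.936 0.215

Arc 1: start y=16.490, vy=10.610 → t=3.210, apex=22.228, x_land=13.676, impact vy=-20.883
  bounce: vy ← 0.52·20.883 = 10.859
Arc 2: start y=0.000, vy=10.859 → t=2.214, apex=6.010, x_land=23.107, impact vy=-10.859
  bounce: vy ← 0.52·10.859 = 5.647
Arc 3: start y=0.000, vy=5.647 → t=1.151, apex=1.625, x_land=28.011, impact vy=-5.647
  bounce: vy ← 0.52·5.647 = 2.936
Arc 4: start y=0.000, vy=2.936 → t=0.599, apex=0.439, x_land=30.562, impact vy=-2.936
  bounce: vy ← 0.52·2.936 = 1.527
Arc 5: start y=0.000, vy=1.527 → t=0.311, apex=0.119, x_land=31.888, impact vy=-1.527
  bounce: vy ← 0.52·1.527 = 0.794
Arc 6: start y=0.000, vy=0.794 → t=0.162, apex=0.032, x_land=32.577, impact vy=-0.794
  bounce: vy ← 0.52·0.794 = 0.413
Arc 7: start y=0.000, vy=0.413 → t=0.084, apex=0.009, x_land=32.936, impact vy=-0.413
  bounce: vy ← 0.52·0.413 = 0.215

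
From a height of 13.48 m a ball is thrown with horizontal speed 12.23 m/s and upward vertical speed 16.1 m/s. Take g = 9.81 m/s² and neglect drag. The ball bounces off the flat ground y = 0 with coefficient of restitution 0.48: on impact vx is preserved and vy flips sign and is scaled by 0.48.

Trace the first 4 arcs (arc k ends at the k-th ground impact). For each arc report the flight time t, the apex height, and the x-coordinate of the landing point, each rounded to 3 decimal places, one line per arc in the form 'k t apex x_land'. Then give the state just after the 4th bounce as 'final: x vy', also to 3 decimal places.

Arc 1: start y=13.480, vy=16.100 → t=3.974, apex=26.692, x_land=48.601, impact vy=-22.884
  bounce: vy ← 0.48·22.884 = 10.984
Arc 2: start y=0.000, vy=10.984 → t=2.239, apex=6.150, x_land=75.989, impact vy=-10.984
  bounce: vy ← 0.48·10.984 = 5.273
Arc 3: start y=0.000, vy=5.273 → t=1.075, apex=1.417, x_land=89.136, impact vy=-5.273
  bounce: vy ← 0.48·5.273 = 2.531
Arc 4: start y=0.000, vy=2.531 → t=0.516, apex=0.326, x_land=95.446, impact vy=-2.531
  bounce: vy ← 0.48·2.531 = 1.215

1 3.974 26.692 48.601
2 2.239 6.150 75.989
3 1.075 1.417 89.136
4 0.516 0.326 95.446
final: 95.446 1.215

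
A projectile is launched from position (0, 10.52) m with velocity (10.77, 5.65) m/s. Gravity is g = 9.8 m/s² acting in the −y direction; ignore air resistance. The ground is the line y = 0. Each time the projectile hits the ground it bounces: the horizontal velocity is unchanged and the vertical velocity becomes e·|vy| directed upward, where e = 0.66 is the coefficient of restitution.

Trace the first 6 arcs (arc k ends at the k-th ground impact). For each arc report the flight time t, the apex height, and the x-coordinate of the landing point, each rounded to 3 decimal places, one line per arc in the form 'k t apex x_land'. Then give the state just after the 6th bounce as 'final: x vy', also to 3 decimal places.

1 2.151 12.149 23.168
2 2.078 5.292 45.553
3 1.372 2.305 60.327
4 0.905 1.004 70.077
5 0.598 0.437 76.513
6 0.394 0.191 80.761
final: 80.761 1.275

Arc 1: start y=10.520, vy=5.650 → t=2.151, apex=12.149, x_land=23.168, impact vy=-15.431
  bounce: vy ← 0.66·15.431 = 10.184
Arc 2: start y=0.000, vy=10.184 → t=2.078, apex=5.292, x_land=45.553, impact vy=-10.184
  bounce: vy ← 0.66·10.184 = 6.722
Arc 3: start y=0.000, vy=6.722 → t=1.372, apex=2.305, x_land=60.327, impact vy=-6.722
  bounce: vy ← 0.66·6.722 = 4.436
Arc 4: start y=0.000, vy=4.436 → t=0.905, apex=1.004, x_land=70.077, impact vy=-4.436
  bounce: vy ← 0.66·4.436 = 2.928
Arc 5: start y=0.000, vy=2.928 → t=0.598, apex=0.437, x_land=76.513, impact vy=-2.928
  bounce: vy ← 0.66·2.928 = 1.932
Arc 6: start y=0.000, vy=1.932 → t=0.394, apex=0.191, x_land=80.761, impact vy=-1.932
  bounce: vy ← 0.66·1.932 = 1.275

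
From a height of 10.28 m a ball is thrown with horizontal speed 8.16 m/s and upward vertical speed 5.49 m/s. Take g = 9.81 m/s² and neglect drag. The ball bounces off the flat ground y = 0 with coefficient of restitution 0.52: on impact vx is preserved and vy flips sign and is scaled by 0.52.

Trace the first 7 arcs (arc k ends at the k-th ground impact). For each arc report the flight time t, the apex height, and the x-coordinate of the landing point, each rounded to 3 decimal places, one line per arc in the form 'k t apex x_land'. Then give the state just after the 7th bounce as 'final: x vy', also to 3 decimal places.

1 2.112 11.816 17.232
2 1.614 3.195 30.403
3 0.839 0.864 37.253
4 0.436 0.234 40.814
5 0.227 0.063 42.666
6 0.118 0.017 43.630
7 0.061 0.005 44.130
final: 44.130 0.157

Arc 1: start y=10.280, vy=5.490 → t=2.112, apex=11.816, x_land=17.232, impact vy=-15.226
  bounce: vy ← 0.52·15.226 = 7.918
Arc 2: start y=0.000, vy=7.918 → t=1.614, apex=3.195, x_land=30.403, impact vy=-7.918
  bounce: vy ← 0.52·7.918 = 4.117
Arc 3: start y=0.000, vy=4.117 → t=0.839, apex=0.864, x_land=37.253, impact vy=-4.117
  bounce: vy ← 0.52·4.117 = 2.141
Arc 4: start y=0.000, vy=2.141 → t=0.436, apex=0.234, x_land=40.814, impact vy=-2.141
  bounce: vy ← 0.52·2.141 = 1.113
Arc 5: start y=0.000, vy=1.113 → t=0.227, apex=0.063, x_land=42.666, impact vy=-1.113
  bounce: vy ← 0.52·1.113 = 0.579
Arc 6: start y=0.000, vy=0.579 → t=0.118, apex=0.017, x_land=43.630, impact vy=-0.579
  bounce: vy ← 0.52·0.579 = 0.301
Arc 7: start y=0.000, vy=0.301 → t=0.061, apex=0.005, x_land=44.130, impact vy=-0.301
  bounce: vy ← 0.52·0.301 = 0.157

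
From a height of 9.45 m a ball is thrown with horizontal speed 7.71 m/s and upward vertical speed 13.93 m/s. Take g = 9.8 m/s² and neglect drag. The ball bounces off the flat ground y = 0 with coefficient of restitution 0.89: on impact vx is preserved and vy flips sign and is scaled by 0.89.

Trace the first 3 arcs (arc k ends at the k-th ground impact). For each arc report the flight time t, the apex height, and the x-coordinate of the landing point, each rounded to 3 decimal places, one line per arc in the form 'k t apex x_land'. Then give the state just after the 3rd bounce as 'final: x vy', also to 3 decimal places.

Arc 1: start y=9.450, vy=13.930 → t=3.409, apex=19.350, x_land=26.281, impact vy=-19.475
  bounce: vy ← 0.89·19.475 = 17.333
Arc 2: start y=0.000, vy=17.333 → t=3.537, apex=15.327, x_land=53.553, impact vy=-17.333
  bounce: vy ← 0.89·17.333 = 15.426
Arc 3: start y=0.000, vy=15.426 → t=3.148, apex=12.141, x_land=77.825, impact vy=-15.426
  bounce: vy ← 0.89·15.426 = 13.729

1 3.409 19.350 26.281
2 3.537 15.327 53.553
3 3.148 12.141 77.825
final: 77.825 13.729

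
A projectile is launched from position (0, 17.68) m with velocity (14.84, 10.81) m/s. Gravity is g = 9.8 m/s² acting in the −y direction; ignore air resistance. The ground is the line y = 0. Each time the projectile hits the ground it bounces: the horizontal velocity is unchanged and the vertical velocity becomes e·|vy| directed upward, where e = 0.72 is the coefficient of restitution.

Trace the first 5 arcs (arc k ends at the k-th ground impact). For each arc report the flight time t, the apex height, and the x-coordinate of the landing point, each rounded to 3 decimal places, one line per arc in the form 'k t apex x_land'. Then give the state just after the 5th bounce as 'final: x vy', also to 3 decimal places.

Arc 1: start y=17.680, vy=10.810 → t=3.300, apex=23.642, x_land=48.966, impact vy=-21.526
  bounce: vy ← 0.72·21.526 = 15.499
Arc 2: start y=0.000, vy=15.499 → t=3.163, apex=12.256, x_land=95.906, impact vy=-15.499
  bounce: vy ← 0.72·15.499 = 11.159
Arc 3: start y=0.000, vy=11.159 → t=2.277, apex=6.354, x_land=129.703, impact vy=-11.159
  bounce: vy ← 0.72·11.159 = 8.035
Arc 4: start y=0.000, vy=8.035 → t=1.640, apex=3.294, x_land=154.036, impact vy=-8.035
  bounce: vy ← 0.72·8.035 = 5.785
Arc 5: start y=0.000, vy=5.785 → t=1.181, apex=1.707, x_land=171.557, impact vy=-5.785
  bounce: vy ← 0.72·5.785 = 4.165

1 3.300 23.642 48.966
2 3.163 12.256 95.906
3 2.277 6.354 129.703
4 1.640 3.294 154.036
5 1.181 1.707 171.557
final: 171.557 4.165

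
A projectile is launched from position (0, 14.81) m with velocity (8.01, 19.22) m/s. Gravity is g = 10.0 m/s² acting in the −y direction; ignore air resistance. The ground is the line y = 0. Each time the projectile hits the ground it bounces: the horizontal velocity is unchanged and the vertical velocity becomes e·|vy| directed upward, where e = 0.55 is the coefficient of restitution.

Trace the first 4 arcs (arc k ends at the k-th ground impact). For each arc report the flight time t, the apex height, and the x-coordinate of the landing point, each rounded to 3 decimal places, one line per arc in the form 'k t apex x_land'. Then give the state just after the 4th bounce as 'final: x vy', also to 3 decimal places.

1 4.502 33.280 36.061
2 2.838 10.067 58.792
3 1.561 3.045 71.295
4 0.858 0.921 78.171
final: 78.171 2.361

Arc 1: start y=14.810, vy=19.220 → t=4.502, apex=33.280, x_land=36.061, impact vy=-25.799
  bounce: vy ← 0.55·25.799 = 14.190
Arc 2: start y=0.000, vy=14.190 → t=2.838, apex=10.067, x_land=58.792, impact vy=-14.190
  bounce: vy ← 0.55·14.190 = 7.804
Arc 3: start y=0.000, vy=7.804 → t=1.561, apex=3.045, x_land=71.295, impact vy=-7.804
  bounce: vy ← 0.55·7.804 = 4.292
Arc 4: start y=0.000, vy=4.292 → t=0.858, apex=0.921, x_land=78.171, impact vy=-4.292
  bounce: vy ← 0.55·4.292 = 2.361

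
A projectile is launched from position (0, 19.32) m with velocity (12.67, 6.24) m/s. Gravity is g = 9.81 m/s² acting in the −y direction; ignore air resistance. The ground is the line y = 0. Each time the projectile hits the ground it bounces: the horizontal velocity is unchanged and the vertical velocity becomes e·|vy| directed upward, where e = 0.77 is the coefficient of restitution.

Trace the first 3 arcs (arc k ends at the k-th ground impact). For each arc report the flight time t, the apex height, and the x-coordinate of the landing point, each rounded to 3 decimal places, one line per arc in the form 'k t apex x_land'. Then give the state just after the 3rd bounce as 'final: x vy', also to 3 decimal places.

Arc 1: start y=19.320, vy=6.240 → t=2.720, apex=21.305, x_land=34.465, impact vy=-20.445
  bounce: vy ← 0.77·20.445 = 15.743
Arc 2: start y=0.000, vy=15.743 → t=3.210, apex=12.631, x_land=75.129, impact vy=-15.743
  bounce: vy ← 0.77·15.743 = 12.122
Arc 3: start y=0.000, vy=12.122 → t=2.471, apex=7.489, x_land=106.441, impact vy=-12.122
  bounce: vy ← 0.77·12.122 = 9.334

1 2.720 21.305 34.465
2 3.210 12.631 75.129
3 2.471 7.489 106.441
final: 106.441 9.334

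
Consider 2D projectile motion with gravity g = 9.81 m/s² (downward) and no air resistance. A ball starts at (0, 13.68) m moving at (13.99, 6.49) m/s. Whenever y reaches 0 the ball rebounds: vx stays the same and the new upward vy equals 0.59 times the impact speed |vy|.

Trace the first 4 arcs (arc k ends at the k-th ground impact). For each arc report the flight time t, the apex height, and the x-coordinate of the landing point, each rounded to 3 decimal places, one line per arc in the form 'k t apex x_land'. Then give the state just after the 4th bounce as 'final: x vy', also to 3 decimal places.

1 2.458 15.827 34.385
2 2.120 5.509 64.039
3 1.251 1.918 81.535
4 0.738 0.668 91.857
final: 91.857 2.135

Arc 1: start y=13.680, vy=6.490 → t=2.458, apex=15.827, x_land=34.385, impact vy=-17.622
  bounce: vy ← 0.59·17.622 = 10.397
Arc 2: start y=0.000, vy=10.397 → t=2.120, apex=5.509, x_land=64.039, impact vy=-10.397
  bounce: vy ← 0.59·10.397 = 6.134
Arc 3: start y=0.000, vy=6.134 → t=1.251, apex=1.918, x_land=81.535, impact vy=-6.134
  bounce: vy ← 0.59·6.134 = 3.619
Arc 4: start y=0.000, vy=3.619 → t=0.738, apex=0.668, x_land=91.857, impact vy=-3.619
  bounce: vy ← 0.59·3.619 = 2.135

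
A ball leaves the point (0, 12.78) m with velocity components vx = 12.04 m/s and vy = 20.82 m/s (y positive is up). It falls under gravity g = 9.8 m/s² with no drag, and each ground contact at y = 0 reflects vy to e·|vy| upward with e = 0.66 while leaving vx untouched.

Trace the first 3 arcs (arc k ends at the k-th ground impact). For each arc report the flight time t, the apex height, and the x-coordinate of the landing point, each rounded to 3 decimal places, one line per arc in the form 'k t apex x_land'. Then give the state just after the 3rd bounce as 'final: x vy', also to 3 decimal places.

Arc 1: start y=12.780, vy=20.820 → t=4.793, apex=34.896, x_land=57.709, impact vy=-26.153
  bounce: vy ← 0.66·26.153 = 17.261
Arc 2: start y=0.000, vy=17.261 → t=3.523, apex=15.201, x_land=100.121, impact vy=-17.261
  bounce: vy ← 0.66·17.261 = 11.392
Arc 3: start y=0.000, vy=11.392 → t=2.325, apex=6.621, x_land=128.113, impact vy=-11.392
  bounce: vy ← 0.66·11.392 = 7.519

1 4.793 34.896 57.709
2 3.523 15.201 100.121
3 2.325 6.621 128.113
final: 128.113 7.519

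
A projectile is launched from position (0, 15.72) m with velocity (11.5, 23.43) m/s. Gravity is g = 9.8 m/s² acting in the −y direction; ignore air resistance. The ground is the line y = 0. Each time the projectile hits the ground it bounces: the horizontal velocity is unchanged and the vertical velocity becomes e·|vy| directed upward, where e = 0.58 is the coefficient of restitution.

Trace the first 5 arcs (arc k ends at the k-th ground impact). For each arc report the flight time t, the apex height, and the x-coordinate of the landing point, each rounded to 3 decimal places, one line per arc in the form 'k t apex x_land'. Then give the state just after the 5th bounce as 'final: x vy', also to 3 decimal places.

1 5.378 43.728 61.849
2 3.465 14.710 101.700
3 2.010 4.949 124.813
4 1.166 1.665 138.219
5 0.676 0.560 145.995
final: 145.995 1.922

Arc 1: start y=15.720, vy=23.430 → t=5.378, apex=43.728, x_land=61.849, impact vy=-29.276
  bounce: vy ← 0.58·29.276 = 16.980
Arc 2: start y=0.000, vy=16.980 → t=3.465, apex=14.710, x_land=101.700, impact vy=-16.980
  bounce: vy ← 0.58·16.980 = 9.848
Arc 3: start y=0.000, vy=9.848 → t=2.010, apex=4.949, x_land=124.813, impact vy=-9.848
  bounce: vy ← 0.58·9.848 = 5.712
Arc 4: start y=0.000, vy=5.712 → t=1.166, apex=1.665, x_land=138.219, impact vy=-5.712
  bounce: vy ← 0.58·5.712 = 3.313
Arc 5: start y=0.000, vy=3.313 → t=0.676, apex=0.560, x_land=145.995, impact vy=-3.313
  bounce: vy ← 0.58·3.313 = 1.922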